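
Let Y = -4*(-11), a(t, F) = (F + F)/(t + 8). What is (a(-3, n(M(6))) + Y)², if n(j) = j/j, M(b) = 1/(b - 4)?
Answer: 49284/25 ≈ 1971.4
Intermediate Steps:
M(b) = 1/(-4 + b)
n(j) = 1
a(t, F) = 2*F/(8 + t) (a(t, F) = (2*F)/(8 + t) = 2*F/(8 + t))
Y = 44
(a(-3, n(M(6))) + Y)² = (2*1/(8 - 3) + 44)² = (2*1/5 + 44)² = (2*1*(⅕) + 44)² = (⅖ + 44)² = (222/5)² = 49284/25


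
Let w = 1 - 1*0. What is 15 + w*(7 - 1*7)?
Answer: 15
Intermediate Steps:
w = 1 (w = 1 + 0 = 1)
15 + w*(7 - 1*7) = 15 + 1*(7 - 1*7) = 15 + 1*(7 - 7) = 15 + 1*0 = 15 + 0 = 15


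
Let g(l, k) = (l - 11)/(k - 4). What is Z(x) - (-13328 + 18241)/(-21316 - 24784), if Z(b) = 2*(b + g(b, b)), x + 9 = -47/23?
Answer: -3494331473/183431900 ≈ -19.050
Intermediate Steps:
g(l, k) = (-11 + l)/(-4 + k)
x = -254/23 (x = -9 - 47/23 = -254/23 ≈ -11.043)
Z(b) = 2*b + 2*(-11 + b)/(-4 + b) (Z(b) = 2*(b + (-11 + b)/(-4 + b)) = 2*b + 2*(-11 + b)/(-4 + b))
Z(x) - (-13328 + 18241)/(-21316 - 24784) = 2*(-11 + (-254/23)² - 3*(-254/23))/(-4 - 254/23) - (-13328 + 18241)/(-21316 - 24784) = 2*(-11 + 64516/529 + 762/23)/(-346/23) - 4913/(-46100) = 2*(-23/346)*(76223/529) - 4913*(-1)/46100 = -76223/3979 - 1*(-4913/46100) = -76223/3979 + 4913/46100 = -3494331473/183431900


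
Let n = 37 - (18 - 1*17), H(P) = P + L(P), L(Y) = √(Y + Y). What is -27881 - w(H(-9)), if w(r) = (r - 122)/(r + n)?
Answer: 2*(-41823*√2 + 376328*I)/(3*(√2 - 9*I)) ≈ -27876.0 - 0.89737*I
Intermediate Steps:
L(Y) = √2*√Y (L(Y) = √(2*Y) = √2*√Y)
H(P) = P + √2*√P
n = 36 (n = 37 - (18 - 17) = 37 - 1*1 = 37 - 1 = 36)
w(r) = (-122 + r)/(36 + r) (w(r) = (r - 122)/(r + 36) = (-122 + r)/(36 + r))
-27881 - w(H(-9)) = -27881 - (-122 + (-9 + √2*√(-9)))/(36 + (-9 + √2*√(-9))) = -27881 - (-122 + (-9 + √2*(3*I)))/(36 + (-9 + √2*(3*I))) = -27881 - (-122 + (-9 + 3*I*√2))/(36 + (-9 + 3*I*√2)) = -27881 - (-131 + 3*I*√2)/(27 + 3*I*√2)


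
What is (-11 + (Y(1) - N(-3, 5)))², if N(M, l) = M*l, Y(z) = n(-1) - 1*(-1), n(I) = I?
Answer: 16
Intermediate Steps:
Y(z) = 0 (Y(z) = -1 - 1*(-1) = -1 + 1 = 0)
(-11 + (Y(1) - N(-3, 5)))² = (-11 + (0 - (-3)*5))² = (-11 + (0 - 1*(-15)))² = (-11 + (0 + 15))² = (-11 + 15)² = 4² = 16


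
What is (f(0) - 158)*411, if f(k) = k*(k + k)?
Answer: -64938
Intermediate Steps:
f(k) = 2*k² (f(k) = k*(2*k) = 2*k²)
(f(0) - 158)*411 = (2*0² - 158)*411 = (2*0 - 158)*411 = (0 - 158)*411 = -158*411 = -64938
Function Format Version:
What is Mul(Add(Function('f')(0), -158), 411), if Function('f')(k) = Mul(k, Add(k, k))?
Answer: -64938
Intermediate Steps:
Function('f')(k) = Mul(2, Pow(k, 2)) (Function('f')(k) = Mul(k, Mul(2, k)) = Mul(2, Pow(k, 2)))
Mul(Add(Function('f')(0), -158), 411) = Mul(Add(Mul(2, Pow(0, 2)), -158), 411) = Mul(Add(Mul(2, 0), -158), 411) = Mul(Add(0, -158), 411) = Mul(-158, 411) = -64938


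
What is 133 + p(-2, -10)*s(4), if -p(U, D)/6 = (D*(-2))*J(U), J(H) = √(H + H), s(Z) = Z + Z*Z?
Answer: 133 - 4800*I ≈ 133.0 - 4800.0*I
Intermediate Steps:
s(Z) = Z + Z²
J(H) = √2*√H (J(H) = √(2*H) = √2*√H)
p(U, D) = 12*D*√2*√U (p(U, D) = -6*D*(-2)*√2*√U = -6*(-2*D)*√2*√U = -(-12)*D*√2*√U = 12*D*√2*√U)
133 + p(-2, -10)*s(4) = 133 + (12*(-10)*√2*√(-2))*(4*(1 + 4)) = 133 + (12*(-10)*√2*(I*√2))*(4*5) = 133 - 240*I*20 = 133 - 4800*I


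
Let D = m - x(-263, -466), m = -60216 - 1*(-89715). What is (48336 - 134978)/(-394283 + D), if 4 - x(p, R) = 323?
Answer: 86642/364465 ≈ 0.23772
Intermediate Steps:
x(p, R) = -319 (x(p, R) = 4 - 1*323 = 4 - 323 = -319)
m = 29499 (m = -60216 + 89715 = 29499)
D = 29818 (D = 29499 - 1*(-319) = 29499 + 319 = 29818)
(48336 - 134978)/(-394283 + D) = (48336 - 134978)/(-394283 + 29818) = -86642/(-364465) = -86642*(-1/364465) = 86642/364465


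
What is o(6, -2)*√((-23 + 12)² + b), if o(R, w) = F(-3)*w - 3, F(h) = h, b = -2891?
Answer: 3*I*√2770 ≈ 157.89*I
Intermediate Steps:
o(R, w) = -3 - 3*w (o(R, w) = -3*w - 3 = -3 - 3*w)
o(6, -2)*√((-23 + 12)² + b) = (-3 - 3*(-2))*√((-23 + 12)² - 2891) = (-3 + 6)*√((-11)² - 2891) = 3*√(121 - 2891) = 3*√(-2770) = 3*(I*√2770) = 3*I*√2770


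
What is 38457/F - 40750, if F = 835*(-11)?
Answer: -374327207/9185 ≈ -40754.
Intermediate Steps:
F = -9185
38457/F - 40750 = 38457/(-9185) - 40750 = 38457*(-1/9185) - 40750 = -38457/9185 - 40750 = -374327207/9185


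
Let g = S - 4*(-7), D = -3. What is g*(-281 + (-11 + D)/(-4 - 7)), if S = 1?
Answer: -89233/11 ≈ -8112.1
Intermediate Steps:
g = 29 (g = 1 - 4*(-7) = 1 + 28 = 29)
g*(-281 + (-11 + D)/(-4 - 7)) = 29*(-281 + (-11 - 3)/(-4 - 7)) = 29*(-281 - 14/(-11)) = 29*(-281 - 1/11*(-14)) = 29*(-281 + 14/11) = 29*(-3077/11) = -89233/11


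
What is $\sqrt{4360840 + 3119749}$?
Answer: $23 \sqrt{14141} \approx 2735.1$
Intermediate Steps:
$\sqrt{4360840 + 3119749} = \sqrt{7480589} = 23 \sqrt{14141}$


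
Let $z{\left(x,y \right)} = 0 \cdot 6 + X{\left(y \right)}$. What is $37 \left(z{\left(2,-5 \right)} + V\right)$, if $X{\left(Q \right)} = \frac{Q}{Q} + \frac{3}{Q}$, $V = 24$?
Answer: $\frac{4514}{5} \approx 902.8$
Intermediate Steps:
$X{\left(Q \right)} = 1 + \frac{3}{Q}$
$z{\left(x,y \right)} = \frac{3 + y}{y}$ ($z{\left(x,y \right)} = 0 \cdot 6 + \frac{3 + y}{y} = 0 + \frac{3 + y}{y} = \frac{3 + y}{y}$)
$37 \left(z{\left(2,-5 \right)} + V\right) = 37 \left(\frac{3 - 5}{-5} + 24\right) = 37 \left(\left(- \frac{1}{5}\right) \left(-2\right) + 24\right) = 37 \left(\frac{2}{5} + 24\right) = 37 \cdot \frac{122}{5} = \frac{4514}{5}$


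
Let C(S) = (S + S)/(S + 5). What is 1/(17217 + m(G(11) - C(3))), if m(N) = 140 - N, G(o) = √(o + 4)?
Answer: 277724/4820663521 + 16*√15/4820663521 ≈ 5.7624e-5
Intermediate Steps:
G(o) = √(4 + o)
C(S) = 2*S/(5 + S) (C(S) = (2*S)/(5 + S) = 2*S/(5 + S))
1/(17217 + m(G(11) - C(3))) = 1/(17217 + (140 - (√(4 + 11) - 2*3/(5 + 3)))) = 1/(17217 + (140 - (√15 - 2*3/8))) = 1/(17217 + (140 - (√15 - 1*¾))) = 1/(17217 + (140 - (√15 - ¾))) = 1/(17217 + (140 - (-¾ + √15))) = 1/(17217 + (140 + (¾ - √15))) = 1/(17217 + (563/4 - √15)) = 1/(69431/4 - √15)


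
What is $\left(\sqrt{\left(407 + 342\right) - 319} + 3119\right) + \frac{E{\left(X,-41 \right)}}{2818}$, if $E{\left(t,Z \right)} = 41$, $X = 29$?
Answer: $\frac{8789383}{2818} + \sqrt{430} \approx 3139.8$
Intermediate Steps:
$\left(\sqrt{\left(407 + 342\right) - 319} + 3119\right) + \frac{E{\left(X,-41 \right)}}{2818} = \left(\sqrt{\left(407 + 342\right) - 319} + 3119\right) + \frac{41}{2818} = \left(\sqrt{749 - 319} + 3119\right) + 41 \cdot \frac{1}{2818} = \left(\sqrt{430} + 3119\right) + \frac{41}{2818} = \left(3119 + \sqrt{430}\right) + \frac{41}{2818} = \frac{8789383}{2818} + \sqrt{430}$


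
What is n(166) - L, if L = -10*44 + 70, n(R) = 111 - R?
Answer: 315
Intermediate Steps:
L = -370 (L = -440 + 70 = -370)
n(166) - L = (111 - 1*166) - 1*(-370) = (111 - 166) + 370 = -55 + 370 = 315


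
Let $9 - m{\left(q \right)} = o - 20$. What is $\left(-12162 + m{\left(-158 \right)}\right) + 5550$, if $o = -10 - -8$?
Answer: $-6581$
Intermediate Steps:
$o = -2$ ($o = -10 + 8 = -2$)
$m{\left(q \right)} = 31$ ($m{\left(q \right)} = 9 - \left(-2 - 20\right) = 9 - -22 = 9 + 22 = 31$)
$\left(-12162 + m{\left(-158 \right)}\right) + 5550 = \left(-12162 + 31\right) + 5550 = -12131 + 5550 = -6581$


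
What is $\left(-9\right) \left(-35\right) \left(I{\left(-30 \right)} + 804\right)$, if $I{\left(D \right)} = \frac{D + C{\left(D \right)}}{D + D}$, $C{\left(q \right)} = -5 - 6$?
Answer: $\frac{1013901}{4} \approx 2.5348 \cdot 10^{5}$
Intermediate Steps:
$C{\left(q \right)} = -11$ ($C{\left(q \right)} = -5 - 6 = -11$)
$I{\left(D \right)} = \frac{-11 + D}{2 D}$ ($I{\left(D \right)} = \frac{D - 11}{D + D} = \frac{-11 + D}{2 D}$)
$\left(-9\right) \left(-35\right) \left(I{\left(-30 \right)} + 804\right) = \left(-9\right) \left(-35\right) \left(\frac{-11 - 30}{2 \left(-30\right)} + 804\right) = 315 \left(\frac{1}{2} \left(- \frac{1}{30}\right) \left(-41\right) + 804\right) = 315 \left(\frac{41}{60} + 804\right) = 315 \cdot \frac{48281}{60} = \frac{1013901}{4}$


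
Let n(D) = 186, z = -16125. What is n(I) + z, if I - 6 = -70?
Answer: -15939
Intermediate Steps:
I = -64 (I = 6 - 70 = -64)
n(I) + z = 186 - 16125 = -15939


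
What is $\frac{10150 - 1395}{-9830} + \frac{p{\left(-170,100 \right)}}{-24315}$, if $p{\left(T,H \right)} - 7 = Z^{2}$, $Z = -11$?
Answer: $- \frac{42827213}{47803290} \approx -0.89591$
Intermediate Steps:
$p{\left(T,H \right)} = 128$ ($p{\left(T,H \right)} = 7 + \left(-11\right)^{2} = 7 + 121 = 128$)
$\frac{10150 - 1395}{-9830} + \frac{p{\left(-170,100 \right)}}{-24315} = \frac{10150 - 1395}{-9830} + \frac{128}{-24315} = 8755 \left(- \frac{1}{9830}\right) + 128 \left(- \frac{1}{24315}\right) = - \frac{1751}{1966} - \frac{128}{24315} = - \frac{42827213}{47803290}$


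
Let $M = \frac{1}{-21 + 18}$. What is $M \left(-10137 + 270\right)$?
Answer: $3289$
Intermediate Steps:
$M = - \frac{1}{3}$ ($M = \frac{1}{-3} = - \frac{1}{3} \approx -0.33333$)
$M \left(-10137 + 270\right) = - \frac{-10137 + 270}{3} = \left(- \frac{1}{3}\right) \left(-9867\right) = 3289$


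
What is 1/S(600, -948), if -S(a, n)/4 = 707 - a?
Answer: -1/428 ≈ -0.0023364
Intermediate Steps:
S(a, n) = -2828 + 4*a (S(a, n) = -4*(707 - a) = -2828 + 4*a)
1/S(600, -948) = 1/(-2828 + 4*600) = 1/(-2828 + 2400) = 1/(-428) = -1/428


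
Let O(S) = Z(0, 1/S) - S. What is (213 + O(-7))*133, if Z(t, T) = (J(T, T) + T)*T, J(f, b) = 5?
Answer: 204174/7 ≈ 29168.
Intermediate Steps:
Z(t, T) = T*(5 + T) (Z(t, T) = (5 + T)*T = T*(5 + T))
O(S) = -S + (5 + 1/S)/S (O(S) = (5 + 1/S)/S - S = -S + (5 + 1/S)/S)
(213 + O(-7))*133 = (213 + ((-7)⁻² - 1*(-7) + 5/(-7)))*133 = (213 + (1/49 + 7 + 5*(-⅐)))*133 = (213 + (1/49 + 7 - 5/7))*133 = (213 + 309/49)*133 = (10746/49)*133 = 204174/7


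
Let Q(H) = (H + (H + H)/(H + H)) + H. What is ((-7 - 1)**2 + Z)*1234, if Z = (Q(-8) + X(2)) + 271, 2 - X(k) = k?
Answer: 394880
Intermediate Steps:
Q(H) = 1 + 2*H (Q(H) = (H + (2*H)/((2*H))) + H = (H + (2*H)*(1/(2*H))) + H = (H + 1) + H = (1 + H) + H = 1 + 2*H)
X(k) = 2 - k
Z = 256 (Z = ((1 + 2*(-8)) + (2 - 1*2)) + 271 = ((1 - 16) + (2 - 2)) + 271 = (-15 + 0) + 271 = -15 + 271 = 256)
((-7 - 1)**2 + Z)*1234 = ((-7 - 1)**2 + 256)*1234 = ((-8)**2 + 256)*1234 = (64 + 256)*1234 = 320*1234 = 394880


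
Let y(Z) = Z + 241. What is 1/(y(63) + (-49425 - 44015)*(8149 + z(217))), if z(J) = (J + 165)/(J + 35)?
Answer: -63/47979785648 ≈ -1.3131e-9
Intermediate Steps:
z(J) = (165 + J)/(35 + J)
y(Z) = 241 + Z
1/(y(63) + (-49425 - 44015)*(8149 + z(217))) = 1/((241 + 63) + (-49425 - 44015)*(8149 + (165 + 217)/(35 + 217))) = 1/(304 - 93440*(8149 + 382/252)) = 1/(304 - 93440*(8149 + (1/252)*382)) = 1/(304 - 93440*(8149 + 191/126)) = 1/(304 - 93440*1026965/126) = 1/(304 - 47979804800/63) = 1/(-47979785648/63) = -63/47979785648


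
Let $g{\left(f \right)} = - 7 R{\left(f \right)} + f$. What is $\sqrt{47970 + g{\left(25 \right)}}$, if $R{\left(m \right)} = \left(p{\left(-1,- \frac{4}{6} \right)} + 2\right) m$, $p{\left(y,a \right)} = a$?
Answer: $\frac{\sqrt{429855}}{3} \approx 218.54$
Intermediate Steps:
$R{\left(m \right)} = \frac{4 m}{3}$ ($R{\left(m \right)} = \left(- \frac{4}{6} + 2\right) m = \left(\left(-4\right) \frac{1}{6} + 2\right) m = \left(- \frac{2}{3} + 2\right) m = \frac{4 m}{3}$)
$g{\left(f \right)} = - \frac{25 f}{3}$ ($g{\left(f \right)} = - 7 \frac{4 f}{3} + f = - \frac{28 f}{3} + f = - \frac{25 f}{3}$)
$\sqrt{47970 + g{\left(25 \right)}} = \sqrt{47970 - \frac{625}{3}} = \sqrt{\frac{143285}{3}} = \frac{\sqrt{429855}}{3}$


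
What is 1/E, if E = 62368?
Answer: 1/62368 ≈ 1.6034e-5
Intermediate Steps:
1/E = 1/62368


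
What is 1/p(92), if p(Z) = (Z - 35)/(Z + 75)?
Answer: 167/57 ≈ 2.9298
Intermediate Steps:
p(Z) = (-35 + Z)/(75 + Z)
1/p(92) = 1/((-35 + 92)/(75 + 92)) = 1/(57/167) = 167/57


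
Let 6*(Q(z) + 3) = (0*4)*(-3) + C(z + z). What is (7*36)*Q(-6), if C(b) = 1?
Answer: -714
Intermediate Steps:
Q(z) = -17/6 (Q(z) = -3 + ((0*4)*(-3) + 1)/6 = -3 + (0*(-3) + 1)/6 = -3 + (0 + 1)/6 = -3 + (⅙)*1 = -3 + ⅙ = -17/6)
(7*36)*Q(-6) = (7*36)*(-17/6) = 252*(-17/6) = -714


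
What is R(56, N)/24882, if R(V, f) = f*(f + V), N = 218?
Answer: 29866/12441 ≈ 2.4006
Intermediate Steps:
R(V, f) = f*(V + f)
R(56, N)/24882 = (218*(56 + 218))/24882 = (218*274)*(1/24882) = 59732*(1/24882) = 29866/12441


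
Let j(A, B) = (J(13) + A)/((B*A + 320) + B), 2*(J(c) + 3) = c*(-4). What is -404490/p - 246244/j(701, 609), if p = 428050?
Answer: -80528848608673/513660 ≈ -1.5677e+8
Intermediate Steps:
J(c) = -3 - 2*c (J(c) = -3 + (c*(-4))/2 = -3 + (-4*c)/2 = -3 - 2*c)
j(A, B) = (-29 + A)/(320 + B + A*B) (j(A, B) = ((-3 - 2*13) + A)/((B*A + 320) + B) = ((-3 - 26) + A)/((A*B + 320) + B) = (-29 + A)/((320 + A*B) + B) = (-29 + A)/(320 + B + A*B))
-404490/p - 246244/j(701, 609) = -404490/428050 - 246244*(320 + 609 + 701*609)/(-29 + 701) = -404490*1/428050 - 246244/(672/(320 + 609 + 426909)) = -40449/42805 - 246244/(672/427838) = -40449/42805 - 246244/((1/427838)*672) = -40449/42805 - 246244/336/213919 = -40449/42805 - 246244*213919/336 = -40449/42805 - 13169067559/84 = -80528848608673/513660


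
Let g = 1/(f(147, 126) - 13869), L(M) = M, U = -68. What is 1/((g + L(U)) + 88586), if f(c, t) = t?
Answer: 13743/1216502873 ≈ 1.1297e-5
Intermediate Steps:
g = -1/13743 (g = 1/(126 - 13869) = 1/(-13743) = -1/13743 ≈ -7.2764e-5)
1/((g + L(U)) + 88586) = 1/((-1/13743 - 68) + 88586) = 1/(-934525/13743 + 88586) = 1/(1216502873/13743) = 13743/1216502873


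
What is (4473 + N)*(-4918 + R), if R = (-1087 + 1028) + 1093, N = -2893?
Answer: -6136720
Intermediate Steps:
R = 1034 (R = -59 + 1093 = 1034)
(4473 + N)*(-4918 + R) = (4473 - 2893)*(-4918 + 1034) = 1580*(-3884) = -6136720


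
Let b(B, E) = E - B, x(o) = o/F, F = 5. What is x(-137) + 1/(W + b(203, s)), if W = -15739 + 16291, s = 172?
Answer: -71372/2605 ≈ -27.398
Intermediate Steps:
x(o) = o/5
W = 552
x(-137) + 1/(W + b(203, s)) = (1/5)*(-137) + 1/(552 + (172 - 1*203)) = -137/5 + 1/(552 + (172 - 203)) = -137/5 + 1/(552 - 31) = -137/5 + 1/521 = -71372/2605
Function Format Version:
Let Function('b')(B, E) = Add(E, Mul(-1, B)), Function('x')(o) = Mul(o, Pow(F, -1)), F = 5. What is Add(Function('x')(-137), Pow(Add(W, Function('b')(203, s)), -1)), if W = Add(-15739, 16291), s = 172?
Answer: Rational(-71372, 2605) ≈ -27.398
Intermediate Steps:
Function('x')(o) = Mul(Rational(1, 5), o) (Function('x')(o) = Mul(o, Pow(5, -1)) = Mul(o, Rational(1, 5)) = Mul(Rational(1, 5), o))
W = 552
Add(Function('x')(-137), Pow(Add(W, Function('b')(203, s)), -1)) = Add(Mul(Rational(1, 5), -137), Pow(Add(552, Add(172, Mul(-1, 203))), -1)) = Add(Rational(-137, 5), Pow(Add(552, Add(172, -203)), -1)) = Add(Rational(-137, 5), Pow(Add(552, -31), -1)) = Add(Rational(-137, 5), Pow(521, -1)) = Add(Rational(-137, 5), Rational(1, 521)) = Rational(-71372, 2605)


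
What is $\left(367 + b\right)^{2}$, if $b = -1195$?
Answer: $685584$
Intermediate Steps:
$\left(367 + b\right)^{2} = \left(367 - 1195\right)^{2} = \left(-828\right)^{2} = 685584$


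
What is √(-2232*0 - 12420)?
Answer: 6*I*√345 ≈ 111.45*I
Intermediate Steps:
√(-2232*0 - 12420) = √(0 - 12420) = √(-12420) = 6*I*√345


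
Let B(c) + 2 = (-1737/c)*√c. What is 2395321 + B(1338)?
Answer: 2395319 - 579*√1338/446 ≈ 2.3953e+6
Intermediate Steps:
B(c) = -2 - 1737/√c (B(c) = -2 + (-1737/c)*√c = -2 - 1737/√c)
2395321 + B(1338) = 2395321 + (-2 - 579*√1338/446) = 2395319 - 579*√1338/446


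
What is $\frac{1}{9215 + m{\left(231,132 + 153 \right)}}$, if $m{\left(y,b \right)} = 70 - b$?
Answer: $\frac{1}{9000} \approx 0.00011111$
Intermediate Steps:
$\frac{1}{9215 + m{\left(231,132 + 153 \right)}} = \frac{1}{9215 + \left(70 - \left(132 + 153\right)\right)} = \frac{1}{9215 + \left(70 - 285\right)} = \frac{1}{9215 - 215} = \frac{1}{9000}$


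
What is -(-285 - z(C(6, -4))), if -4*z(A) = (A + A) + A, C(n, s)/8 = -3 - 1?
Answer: 309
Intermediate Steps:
C(n, s) = -32 (C(n, s) = 8*(-3 - 1) = 8*(-4) = -32)
z(A) = -3*A/4 (z(A) = -((A + A) + A)/4 = -(2*A + A)/4 = -3*A/4)
-(-285 - z(C(6, -4))) = -(-285 - (-3)*(-32)/4) = -(-285 - 1*24) = -(-285 - 24) = -1*(-309) = 309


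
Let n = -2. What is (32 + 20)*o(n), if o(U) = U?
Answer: -104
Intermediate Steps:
(32 + 20)*o(n) = (32 + 20)*(-2) = 52*(-2) = -104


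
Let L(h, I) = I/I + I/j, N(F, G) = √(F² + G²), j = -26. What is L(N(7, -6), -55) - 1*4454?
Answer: -115723/26 ≈ -4450.9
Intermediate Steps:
L(h, I) = 1 - I/26 (L(h, I) = I/I + I/(-26) = 1 + I*(-1/26) = 1 - I/26)
L(N(7, -6), -55) - 1*4454 = (1 - 1/26*(-55)) - 1*4454 = (1 + 55/26) - 4454 = 81/26 - 4454 = -115723/26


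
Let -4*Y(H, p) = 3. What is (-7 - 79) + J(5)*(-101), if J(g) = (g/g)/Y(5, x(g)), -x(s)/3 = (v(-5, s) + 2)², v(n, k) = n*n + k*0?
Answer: 146/3 ≈ 48.667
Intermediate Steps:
v(n, k) = n² (v(n, k) = n² + 0 = n²)
x(s) = -2187 (x(s) = -3*((-5)² + 2)² = -3*(25 + 2)² = -3*27² = -3*729 = -2187)
Y(H, p) = -¾ (Y(H, p) = -¼*3 = -¾)
J(g) = -4/3 (J(g) = (g/g)/(-¾) = 1*(-4/3) = -4/3)
(-7 - 79) + J(5)*(-101) = (-7 - 79) - 4/3*(-101) = -86 + 404/3 = 146/3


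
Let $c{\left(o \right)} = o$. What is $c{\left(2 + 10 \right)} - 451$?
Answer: $-439$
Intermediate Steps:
$c{\left(2 + 10 \right)} - 451 = \left(2 + 10\right) - 451 = 12 - 451 = -439$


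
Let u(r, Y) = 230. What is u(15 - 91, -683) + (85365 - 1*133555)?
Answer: -47960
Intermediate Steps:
u(15 - 91, -683) + (85365 - 1*133555) = 230 + (85365 - 1*133555) = 230 + (85365 - 133555) = 230 - 48190 = -47960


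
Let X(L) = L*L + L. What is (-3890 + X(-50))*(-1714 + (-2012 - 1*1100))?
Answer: 6949440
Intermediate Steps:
X(L) = L + L² (X(L) = L² + L = L + L²)
(-3890 + X(-50))*(-1714 + (-2012 - 1*1100)) = (-3890 - 50*(1 - 50))*(-1714 + (-2012 - 1*1100)) = (-3890 - 50*(-49))*(-1714 + (-2012 - 1100)) = (-3890 + 2450)*(-1714 - 3112) = -1440*(-4826) = 6949440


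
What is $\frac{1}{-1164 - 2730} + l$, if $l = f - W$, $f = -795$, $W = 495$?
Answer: $- \frac{5023261}{3894} \approx -1290.0$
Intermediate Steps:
$l = -1290$ ($l = -795 - 495 = -1290$)
$\frac{1}{-1164 - 2730} + l = \frac{1}{-1164 - 2730} - 1290 = \frac{1}{-3894} - 1290 = - \frac{1}{3894} - 1290 = - \frac{5023261}{3894}$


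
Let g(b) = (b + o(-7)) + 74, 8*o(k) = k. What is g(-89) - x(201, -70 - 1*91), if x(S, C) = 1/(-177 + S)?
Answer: -191/12 ≈ -15.917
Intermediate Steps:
o(k) = k/8
g(b) = 585/8 + b (g(b) = (b + (⅛)*(-7)) + 74 = (b - 7/8) + 74 = (-7/8 + b) + 74 = 585/8 + b)
g(-89) - x(201, -70 - 1*91) = (585/8 - 89) - 1/(-177 + 201) = -127/8 - 1/24 = -191/12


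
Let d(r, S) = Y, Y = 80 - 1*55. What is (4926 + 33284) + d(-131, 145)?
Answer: 38235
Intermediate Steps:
Y = 25 (Y = 80 - 55 = 25)
d(r, S) = 25
(4926 + 33284) + d(-131, 145) = (4926 + 33284) + 25 = 38210 + 25 = 38235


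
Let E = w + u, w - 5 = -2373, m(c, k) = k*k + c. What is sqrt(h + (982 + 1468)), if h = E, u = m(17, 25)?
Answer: 2*sqrt(181) ≈ 26.907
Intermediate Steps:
m(c, k) = c + k**2 (m(c, k) = k**2 + c = c + k**2)
w = -2368 (w = 5 - 2373 = -2368)
u = 642 (u = 17 + 25**2 = 17 + 625 = 642)
E = -1726 (E = -2368 + 642 = -1726)
h = -1726
sqrt(h + (982 + 1468)) = sqrt(-1726 + (982 + 1468)) = sqrt(-1726 + 2450) = sqrt(724) = 2*sqrt(181)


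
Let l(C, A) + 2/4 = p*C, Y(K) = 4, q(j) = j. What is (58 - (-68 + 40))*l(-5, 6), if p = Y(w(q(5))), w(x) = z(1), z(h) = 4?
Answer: -1763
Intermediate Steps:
w(x) = 4
p = 4
l(C, A) = -½ + 4*C
(58 - (-68 + 40))*l(-5, 6) = (58 - (-68 + 40))*(-½ + 4*(-5)) = (58 - 1*(-28))*(-½ - 20) = (58 + 28)*(-41/2) = 86*(-41/2) = -1763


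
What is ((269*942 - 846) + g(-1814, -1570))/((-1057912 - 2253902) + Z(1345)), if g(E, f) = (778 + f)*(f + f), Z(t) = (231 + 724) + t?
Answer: -1369716/1654757 ≈ -0.82774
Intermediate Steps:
Z(t) = 955 + t
g(E, f) = 2*f*(778 + f) (g(E, f) = (778 + f)*(2*f) = 2*f*(778 + f))
((269*942 - 846) + g(-1814, -1570))/((-1057912 - 2253902) + Z(1345)) = ((269*942 - 846) + 2*(-1570)*(778 - 1570))/((-1057912 - 2253902) + (955 + 1345)) = ((253398 - 846) + 2*(-1570)*(-792))/(-3311814 + 2300) = (252552 + 2486880)/(-3309514) = 2739432*(-1/3309514) = -1369716/1654757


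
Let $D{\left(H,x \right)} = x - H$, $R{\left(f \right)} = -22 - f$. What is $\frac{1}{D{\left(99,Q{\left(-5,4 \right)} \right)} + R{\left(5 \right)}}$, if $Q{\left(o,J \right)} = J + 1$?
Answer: $- \frac{1}{121} \approx -0.0082645$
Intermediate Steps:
$Q{\left(o,J \right)} = 1 + J$
$\frac{1}{D{\left(99,Q{\left(-5,4 \right)} \right)} + R{\left(5 \right)}} = \frac{1}{\left(\left(1 + 4\right) - 99\right) - 27} = \frac{1}{\left(5 - 99\right) - 27} = \frac{1}{-94 - 27} = \frac{1}{-121} = - \frac{1}{121}$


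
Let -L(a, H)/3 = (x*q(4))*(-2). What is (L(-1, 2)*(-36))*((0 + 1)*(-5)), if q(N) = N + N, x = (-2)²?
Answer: 34560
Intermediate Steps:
x = 4
q(N) = 2*N
L(a, H) = 192 (L(a, H) = -3*4*(2*4)*(-2) = -3*4*8*(-2) = -96*(-2) = -3*(-64) = 192)
(L(-1, 2)*(-36))*((0 + 1)*(-5)) = (192*(-36))*((0 + 1)*(-5)) = -6912*(-5) = 34560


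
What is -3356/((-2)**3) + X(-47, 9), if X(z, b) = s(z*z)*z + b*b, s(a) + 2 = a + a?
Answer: -414103/2 ≈ -2.0705e+5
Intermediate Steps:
s(a) = -2 + 2*a (s(a) = -2 + (a + a) = -2 + 2*a)
X(z, b) = b**2 + z*(-2 + 2*z**2) (X(z, b) = (-2 + 2*(z*z))*z + b*b = (-2 + 2*z**2)*z + b**2 = z*(-2 + 2*z**2) + b**2 = b**2 + z*(-2 + 2*z**2))
-3356/((-2)**3) + X(-47, 9) = -3356/((-2)**3) + (9**2 + 2*(-47)*(-1 + (-47)**2)) = -3356/(-8) + (81 + 2*(-47)*(-1 + 2209)) = -3356*(-1/8) + (81 + 2*(-47)*2208) = 839/2 + (81 - 207552) = 839/2 - 207471 = -414103/2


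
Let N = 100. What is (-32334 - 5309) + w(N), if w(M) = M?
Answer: -37543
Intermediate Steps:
(-32334 - 5309) + w(N) = (-32334 - 5309) + 100 = -37643 + 100 = -37543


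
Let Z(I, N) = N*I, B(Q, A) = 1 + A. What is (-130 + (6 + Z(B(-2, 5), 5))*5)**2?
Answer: 2500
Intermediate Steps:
Z(I, N) = I*N
(-130 + (6 + Z(B(-2, 5), 5))*5)**2 = (-130 + (6 + (1 + 5)*5)*5)**2 = (-130 + (6 + 6*5)*5)**2 = (-130 + (6 + 30)*5)**2 = (-130 + 36*5)**2 = (-130 + 180)**2 = 50**2 = 2500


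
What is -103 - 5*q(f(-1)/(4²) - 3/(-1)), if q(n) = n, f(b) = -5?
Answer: -1863/16 ≈ -116.44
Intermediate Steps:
-103 - 5*q(f(-1)/(4²) - 3/(-1)) = -103 - 5*(-5/(4²) - 3/(-1)) = -103 - 5*(-5/16 - 3*(-1)) = -103 - 5*(-5*1/16 + 3) = -103 - 5*(-5/16 + 3) = -103 - 5*43/16 = -103 - 215/16 = -1863/16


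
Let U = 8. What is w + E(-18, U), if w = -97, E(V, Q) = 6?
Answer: -91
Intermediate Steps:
w + E(-18, U) = -97 + 6 = -91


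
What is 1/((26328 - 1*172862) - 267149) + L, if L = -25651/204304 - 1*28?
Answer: -21036196041/747938864 ≈ -28.126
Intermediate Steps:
L = -50851/1808 (L = -25651*1/204304 - 28 = -227/1808 - 28 = -50851/1808 ≈ -28.126)
1/((26328 - 1*172862) - 267149) + L = 1/((26328 - 1*172862) - 267149) - 50851/1808 = 1/((26328 - 172862) - 267149) - 50851/1808 = 1/(-146534 - 267149) - 50851/1808 = 1/(-413683) - 50851/1808 = -1/413683 - 50851/1808 = -21036196041/747938864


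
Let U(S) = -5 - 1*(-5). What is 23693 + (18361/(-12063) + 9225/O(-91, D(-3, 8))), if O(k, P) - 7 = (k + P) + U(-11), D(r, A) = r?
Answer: 8250824917/349827 ≈ 23585.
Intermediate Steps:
U(S) = 0 (U(S) = -5 + 5 = 0)
O(k, P) = 7 + P + k (O(k, P) = 7 + ((k + P) + 0) = 7 + ((P + k) + 0) = 7 + (P + k) = 7 + P + k)
23693 + (18361/(-12063) + 9225/O(-91, D(-3, 8))) = 23693 + (18361/(-12063) + 9225/(7 - 3 - 91)) = 23693 + (18361*(-1/12063) + 9225/(-87)) = 23693 + (-18361/12063 + 9225*(-1/87)) = 23693 + (-18361/12063 - 3075/29) = 23693 - 37626194/349827 = 8250824917/349827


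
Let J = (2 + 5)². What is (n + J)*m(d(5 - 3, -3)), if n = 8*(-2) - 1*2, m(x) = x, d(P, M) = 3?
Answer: 93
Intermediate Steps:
J = 49 (J = 7² = 49)
n = -18 (n = -16 - 2 = -18)
(n + J)*m(d(5 - 3, -3)) = (-18 + 49)*3 = 31*3 = 93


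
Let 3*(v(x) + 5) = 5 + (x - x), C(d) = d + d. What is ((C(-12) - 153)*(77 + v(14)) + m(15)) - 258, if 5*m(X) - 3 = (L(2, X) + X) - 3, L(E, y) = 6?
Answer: -66464/5 ≈ -13293.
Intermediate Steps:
C(d) = 2*d
v(x) = -10/3 (v(x) = -5 + (5 + (x - x))/3 = -5 + (5 + 0)/3 = -5 + (1/3)*5 = -5 + 5/3 = -10/3)
m(X) = 6/5 + X/5 (m(X) = 3/5 + ((6 + X) - 3)/5 = 3/5 + (3 + X)/5 = 3/5 + (3/5 + X/5) = 6/5 + X/5)
((C(-12) - 153)*(77 + v(14)) + m(15)) - 258 = ((2*(-12) - 153)*(77 - 10/3) + (6/5 + (1/5)*15)) - 258 = ((-24 - 153)*(221/3) + (6/5 + 3)) - 258 = (-177*221/3 + 21/5) - 258 = (-13039 + 21/5) - 258 = -65174/5 - 258 = -66464/5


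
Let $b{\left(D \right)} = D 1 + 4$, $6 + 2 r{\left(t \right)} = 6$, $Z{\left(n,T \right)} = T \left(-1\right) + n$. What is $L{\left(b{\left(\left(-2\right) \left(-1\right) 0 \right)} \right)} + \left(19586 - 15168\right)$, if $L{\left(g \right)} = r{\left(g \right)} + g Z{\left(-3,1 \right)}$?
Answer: $4402$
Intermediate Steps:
$Z{\left(n,T \right)} = n - T$ ($Z{\left(n,T \right)} = - T + n = n - T$)
$r{\left(t \right)} = 0$ ($r{\left(t \right)} = -3 + \frac{1}{2} \cdot 6 = -3 + 3 = 0$)
$b{\left(D \right)} = 4 + D$ ($b{\left(D \right)} = D + 4 = 4 + D$)
$L{\left(g \right)} = - 4 g$ ($L{\left(g \right)} = 0 + g \left(-3 - 1\right) = 0 + g \left(-4\right) = 0 - 4 g = - 4 g$)
$L{\left(b{\left(\left(-2\right) \left(-1\right) 0 \right)} \right)} + \left(19586 - 15168\right) = - 4 \left(4 + \left(-2\right) \left(-1\right) 0\right) + \left(19586 - 15168\right) = - 4 \left(4 + 2 \cdot 0\right) + \left(19586 - 15168\right) = - 4 \left(4 + 0\right) + 4418 = \left(-4\right) 4 + 4418 = -16 + 4418 = 4402$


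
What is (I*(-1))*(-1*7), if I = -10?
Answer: -70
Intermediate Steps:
(I*(-1))*(-1*7) = (-10*(-1))*(-1*7) = 10*(-7) = -70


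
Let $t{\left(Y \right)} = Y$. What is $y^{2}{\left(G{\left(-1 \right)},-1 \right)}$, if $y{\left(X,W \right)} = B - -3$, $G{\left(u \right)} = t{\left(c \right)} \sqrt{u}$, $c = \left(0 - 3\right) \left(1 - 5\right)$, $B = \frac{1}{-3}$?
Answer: $\frac{64}{9} \approx 7.1111$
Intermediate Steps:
$B = - \frac{1}{3} \approx -0.33333$
$c = 12$ ($c = \left(-3\right) \left(-4\right) = 12$)
$G{\left(u \right)} = 12 \sqrt{u}$
$y{\left(X,W \right)} = \frac{8}{3}$ ($y{\left(X,W \right)} = - \frac{1}{3} - -3 = - \frac{1}{3} + 3 = \frac{8}{3}$)
$y^{2}{\left(G{\left(-1 \right)},-1 \right)} = \left(\frac{8}{3}\right)^{2} = \frac{64}{9}$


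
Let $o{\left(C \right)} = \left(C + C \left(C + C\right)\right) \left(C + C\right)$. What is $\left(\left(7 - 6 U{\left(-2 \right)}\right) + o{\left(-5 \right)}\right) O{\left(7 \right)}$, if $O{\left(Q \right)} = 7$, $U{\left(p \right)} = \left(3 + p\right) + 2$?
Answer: $-3227$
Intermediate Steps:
$U{\left(p \right)} = 5 + p$
$o{\left(C \right)} = 2 C \left(C + 2 C^{2}\right)$ ($o{\left(C \right)} = \left(C + C 2 C\right) 2 C = \left(C + 2 C^{2}\right) 2 C = 2 C \left(C + 2 C^{2}\right)$)
$\left(\left(7 - 6 U{\left(-2 \right)}\right) + o{\left(-5 \right)}\right) O{\left(7 \right)} = \left(\left(7 - 6 \left(5 - 2\right)\right) + \left(-5\right)^{2} \left(2 + 4 \left(-5\right)\right)\right) 7 = \left(\left(7 - 18\right) + 25 \left(2 - 20\right)\right) 7 = \left(\left(7 - 18\right) + 25 \left(-18\right)\right) 7 = \left(-11 - 450\right) 7 = \left(-461\right) 7 = -3227$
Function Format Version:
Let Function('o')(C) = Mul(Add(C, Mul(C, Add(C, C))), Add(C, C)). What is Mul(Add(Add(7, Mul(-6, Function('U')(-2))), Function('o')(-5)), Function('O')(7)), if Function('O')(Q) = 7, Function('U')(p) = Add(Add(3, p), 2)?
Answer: -3227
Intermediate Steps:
Function('U')(p) = Add(5, p)
Function('o')(C) = Mul(2, C, Add(C, Mul(2, Pow(C, 2)))) (Function('o')(C) = Mul(Add(C, Mul(C, Mul(2, C))), Mul(2, C)) = Mul(Add(C, Mul(2, Pow(C, 2))), Mul(2, C)) = Mul(2, C, Add(C, Mul(2, Pow(C, 2)))))
Mul(Add(Add(7, Mul(-6, Function('U')(-2))), Function('o')(-5)), Function('O')(7)) = Mul(Add(Add(7, Mul(-6, Add(5, -2))), Mul(Pow(-5, 2), Add(2, Mul(4, -5)))), 7) = Mul(Add(Add(7, Mul(-6, 3)), Mul(25, Add(2, -20))), 7) = Mul(Add(Add(7, -18), Mul(25, -18)), 7) = Mul(Add(-11, -450), 7) = Mul(-461, 7) = -3227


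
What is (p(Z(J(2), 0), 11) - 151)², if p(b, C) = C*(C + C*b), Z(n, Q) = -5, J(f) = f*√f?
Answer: 403225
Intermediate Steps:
J(f) = f^(3/2)
(p(Z(J(2), 0), 11) - 151)² = (11²*(1 - 5) - 151)² = (121*(-4) - 151)² = (-484 - 151)² = (-635)² = 403225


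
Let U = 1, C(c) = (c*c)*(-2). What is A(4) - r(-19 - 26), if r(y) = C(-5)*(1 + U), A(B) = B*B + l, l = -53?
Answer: 63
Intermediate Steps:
C(c) = -2*c**2 (C(c) = c**2*(-2) = -2*c**2)
A(B) = -53 + B**2 (A(B) = B*B - 53 = B**2 - 53 = -53 + B**2)
r(y) = -100 (r(y) = (-2*(-5)**2)*(1 + 1) = -2*25*2 = -50*2 = -100)
A(4) - r(-19 - 26) = (-53 + 4**2) - 1*(-100) = (-53 + 16) + 100 = -37 + 100 = 63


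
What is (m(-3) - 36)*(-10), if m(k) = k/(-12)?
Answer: 715/2 ≈ 357.50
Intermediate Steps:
m(k) = -k/12 (m(k) = k*(-1/12) = -k/12)
(m(-3) - 36)*(-10) = (-1/12*(-3) - 36)*(-10) = (¼ - 36)*(-10) = -143/4*(-10) = 715/2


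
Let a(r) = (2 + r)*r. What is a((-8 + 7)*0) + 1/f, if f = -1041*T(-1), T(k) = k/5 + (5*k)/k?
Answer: -5/24984 ≈ -0.00020013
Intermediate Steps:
T(k) = 5 + k/5 (T(k) = k*(1/5) + 5 = k/5 + 5 = 5 + k/5)
a(r) = r*(2 + r)
f = -24984/5 (f = -1041*(5 + (1/5)*(-1)) = -1041*(5 - 1/5) = -1041*24/5 = -24984/5 ≈ -4996.8)
a((-8 + 7)*0) + 1/f = ((-8 + 7)*0)*(2 + (-8 + 7)*0) + 1/(-24984/5) = (-1*0)*(2 - 1*0) - 5/24984 = 0*(2 + 0) - 5/24984 = 0*2 - 5/24984 = 0 - 5/24984 = -5/24984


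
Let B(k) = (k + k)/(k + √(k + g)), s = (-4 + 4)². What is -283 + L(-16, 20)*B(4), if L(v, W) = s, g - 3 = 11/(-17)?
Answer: -283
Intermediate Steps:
g = 40/17 (g = 3 + 11/(-17) = 3 + 11*(-1/17) = 3 - 11/17 = 40/17 ≈ 2.3529)
s = 0 (s = 0² = 0)
B(k) = 2*k/(k + √(40/17 + k)) (B(k) = (k + k)/(k + √(k + 40/17)) = (2*k)/(k + √(40/17 + k)) = 2*k/(k + √(40/17 + k)))
L(v, W) = 0
-283 + L(-16, 20)*B(4) = -283 + 0*(34*4/(17*4 + √17*√(40 + 17*4))) = -283 + 0*(34*4/(68 + √17*√(40 + 68))) = -283 + 0*(34*4/(68 + √17*√108)) = -283 + 0*(34*4/(68 + √17*(6*√3))) = -283 + 0*(34*4/(68 + 6*√51)) = -283 + 0*(136/(68 + 6*√51)) = -283 + 0 = -283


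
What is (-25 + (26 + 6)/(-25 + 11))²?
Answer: 36481/49 ≈ 744.51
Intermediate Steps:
(-25 + (26 + 6)/(-25 + 11))² = (-25 + 32/(-14))² = (-25 + 32*(-1/14))² = (-25 - 16/7)² = (-191/7)² = 36481/49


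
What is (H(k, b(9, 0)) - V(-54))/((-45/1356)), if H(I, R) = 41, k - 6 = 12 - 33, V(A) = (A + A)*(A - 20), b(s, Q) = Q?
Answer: 3593852/15 ≈ 2.3959e+5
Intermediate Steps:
V(A) = 2*A*(-20 + A) (V(A) = (2*A)*(-20 + A) = 2*A*(-20 + A))
k = -15 (k = 6 + (12 - 33) = 6 - 21 = -15)
(H(k, b(9, 0)) - V(-54))/((-45/1356)) = (41 - 2*(-54)*(-20 - 54))/((-45/1356)) = (41 - 2*(-54)*(-74))/((-45*1/1356)) = (41 - 1*7992)/(-15/452) = (41 - 7992)*(-452/15) = -7951*(-452/15) = 3593852/15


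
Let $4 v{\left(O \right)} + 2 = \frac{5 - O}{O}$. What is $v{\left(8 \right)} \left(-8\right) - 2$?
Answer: $\frac{11}{4} \approx 2.75$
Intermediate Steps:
$v{\left(O \right)} = - \frac{1}{2} + \frac{5 - O}{4 O}$ ($v{\left(O \right)} = - \frac{1}{2} + \frac{\left(5 - O\right) \frac{1}{O}}{4} = - \frac{1}{2} + \frac{\frac{1}{O} \left(5 - O\right)}{4} = - \frac{1}{2} + \frac{5 - O}{4 O}$)
$v{\left(8 \right)} \left(-8\right) - 2 = \frac{5 - 24}{4 \cdot 8} \left(-8\right) - 2 = \frac{1}{4} \cdot \frac{1}{8} \left(5 - 24\right) \left(-8\right) - 2 = \frac{1}{4} \cdot \frac{1}{8} \left(-19\right) \left(-8\right) - 2 = \left(- \frac{19}{32}\right) \left(-8\right) - 2 = \frac{19}{4} - 2 = \frac{11}{4}$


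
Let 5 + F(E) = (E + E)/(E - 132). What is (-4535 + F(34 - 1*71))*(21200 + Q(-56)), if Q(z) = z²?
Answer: -110474784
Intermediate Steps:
F(E) = -5 + 2*E/(-132 + E) (F(E) = -5 + (E + E)/(E - 132) = -5 + (2*E)/(-132 + E) = -5 + 2*E/(-132 + E))
(-4535 + F(34 - 1*71))*(21200 + Q(-56)) = (-4535 + 3*(220 - (34 - 1*71))/(-132 + (34 - 1*71)))*(21200 + (-56)²) = (-4535 + 3*(220 - (34 - 71))/(-132 + (34 - 71)))*(21200 + 3136) = (-4535 + 3*(220 - 1*(-37))/(-132 - 37))*24336 = (-4535 + 3*(220 + 37)/(-169))*24336 = (-4535 + 3*(-1/169)*257)*24336 = (-4535 - 771/169)*24336 = -767186/169*24336 = -110474784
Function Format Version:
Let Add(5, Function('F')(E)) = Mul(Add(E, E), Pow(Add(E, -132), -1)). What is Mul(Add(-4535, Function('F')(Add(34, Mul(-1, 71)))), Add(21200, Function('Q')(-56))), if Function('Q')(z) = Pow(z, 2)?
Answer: -110474784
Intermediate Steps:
Function('F')(E) = Add(-5, Mul(2, E, Pow(Add(-132, E), -1))) (Function('F')(E) = Add(-5, Mul(Add(E, E), Pow(Add(E, -132), -1))) = Add(-5, Mul(Mul(2, E), Pow(Add(-132, E), -1))) = Add(-5, Mul(2, E, Pow(Add(-132, E), -1))))
Mul(Add(-4535, Function('F')(Add(34, Mul(-1, 71)))), Add(21200, Function('Q')(-56))) = Mul(Add(-4535, Mul(3, Pow(Add(-132, Add(34, Mul(-1, 71))), -1), Add(220, Mul(-1, Add(34, Mul(-1, 71)))))), Add(21200, Pow(-56, 2))) = Mul(Add(-4535, Mul(3, Pow(Add(-132, Add(34, -71)), -1), Add(220, Mul(-1, Add(34, -71))))), Add(21200, 3136)) = Mul(Add(-4535, Mul(3, Pow(Add(-132, -37), -1), Add(220, Mul(-1, -37)))), 24336) = Mul(Add(-4535, Mul(3, Pow(-169, -1), Add(220, 37))), 24336) = Mul(Add(-4535, Mul(3, Rational(-1, 169), 257)), 24336) = Mul(Add(-4535, Rational(-771, 169)), 24336) = Mul(Rational(-767186, 169), 24336) = -110474784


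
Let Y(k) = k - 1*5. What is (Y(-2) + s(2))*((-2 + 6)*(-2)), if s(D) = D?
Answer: 40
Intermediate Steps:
Y(k) = -5 + k (Y(k) = k - 5 = -5 + k)
(Y(-2) + s(2))*((-2 + 6)*(-2)) = ((-5 - 2) + 2)*((-2 + 6)*(-2)) = (-7 + 2)*(4*(-2)) = -5*(-8) = 40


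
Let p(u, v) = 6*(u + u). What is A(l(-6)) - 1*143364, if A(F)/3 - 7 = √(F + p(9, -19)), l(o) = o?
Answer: -143343 + 3*√102 ≈ -1.4331e+5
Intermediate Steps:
p(u, v) = 12*u (p(u, v) = 6*(2*u) = 12*u)
A(F) = 21 + 3*√(108 + F) (A(F) = 21 + 3*√(F + 12*9) = 21 + 3*√(F + 108) = 21 + 3*√(108 + F))
A(l(-6)) - 1*143364 = (21 + 3*√(108 - 6)) - 1*143364 = (21 + 3*√102) - 143364 = -143343 + 3*√102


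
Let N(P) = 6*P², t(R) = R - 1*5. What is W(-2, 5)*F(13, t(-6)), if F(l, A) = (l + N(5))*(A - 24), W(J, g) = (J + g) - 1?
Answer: -11410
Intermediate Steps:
t(R) = -5 + R (t(R) = R - 5 = -5 + R)
W(J, g) = -1 + J + g
F(l, A) = (-24 + A)*(150 + l) (F(l, A) = (l + 6*5²)*(A - 24) = (l + 6*25)*(-24 + A) = (l + 150)*(-24 + A) = (150 + l)*(-24 + A) = (-24 + A)*(150 + l))
W(-2, 5)*F(13, t(-6)) = (-1 - 2 + 5)*(-3600 - 24*13 + 150*(-5 - 6) + (-5 - 6)*13) = 2*(-3600 - 312 + 150*(-11) - 11*13) = 2*(-3600 - 312 - 1650 - 143) = 2*(-5705) = -11410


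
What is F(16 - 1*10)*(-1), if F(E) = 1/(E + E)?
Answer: -1/12 ≈ -0.083333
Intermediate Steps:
F(E) = 1/(2*E)
F(16 - 1*10)*(-1) = (1/(2*(16 - 1*10)))*(-1) = (1/(2*(16 - 10)))*(-1) = ((½)/6)*(-1) = ((½)*(⅙))*(-1) = (1/12)*(-1) = -1/12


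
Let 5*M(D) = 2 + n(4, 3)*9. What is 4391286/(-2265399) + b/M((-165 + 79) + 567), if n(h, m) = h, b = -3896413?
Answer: -14711605812601/28695054 ≈ -5.1269e+5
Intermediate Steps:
M(D) = 38/5 (M(D) = (2 + 4*9)/5 = (2 + 36)/5 = (⅕)*38 = 38/5)
4391286/(-2265399) + b/M((-165 + 79) + 567) = 4391286/(-2265399) - 3896413/38/5 = 4391286*(-1/2265399) - 3896413*5/38 = -1463762/755133 - 19482065/38 = -14711605812601/28695054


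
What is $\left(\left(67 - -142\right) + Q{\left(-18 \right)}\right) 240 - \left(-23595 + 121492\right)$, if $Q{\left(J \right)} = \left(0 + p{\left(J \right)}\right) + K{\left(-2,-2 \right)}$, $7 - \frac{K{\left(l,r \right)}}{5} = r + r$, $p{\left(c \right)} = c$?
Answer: $-38857$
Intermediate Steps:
$K{\left(l,r \right)} = 35 - 10 r$ ($K{\left(l,r \right)} = 35 - 5 \left(r + r\right) = 35 - 5 \cdot 2 r = 35 - 10 r$)
$Q{\left(J \right)} = 55 + J$ ($Q{\left(J \right)} = \left(0 + J\right) + \left(35 - -20\right) = J + \left(35 + 20\right) = J + 55 = 55 + J$)
$\left(\left(67 - -142\right) + Q{\left(-18 \right)}\right) 240 - \left(-23595 + 121492\right) = \left(\left(67 - -142\right) + \left(55 - 18\right)\right) 240 - \left(-23595 + 121492\right) = \left(\left(67 + 142\right) + 37\right) 240 - 97897 = \left(209 + 37\right) 240 - 97897 = 246 \cdot 240 - 97897 = 59040 - 97897 = -38857$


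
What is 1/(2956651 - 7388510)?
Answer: -1/4431859 ≈ -2.2564e-7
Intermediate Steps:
1/(2956651 - 7388510) = 1/(-4431859) = -1/4431859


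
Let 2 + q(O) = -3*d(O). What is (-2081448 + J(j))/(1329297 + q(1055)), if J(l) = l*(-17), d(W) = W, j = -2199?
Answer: -408813/265226 ≈ -1.5414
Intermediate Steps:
J(l) = -17*l
q(O) = -2 - 3*O
(-2081448 + J(j))/(1329297 + q(1055)) = (-2081448 - 17*(-2199))/(1329297 + (-2 - 3*1055)) = (-2081448 + 37383)/(1329297 + (-2 - 3165)) = -2044065/(1329297 - 3167) = -2044065/1326130 = -2044065*1/1326130 = -408813/265226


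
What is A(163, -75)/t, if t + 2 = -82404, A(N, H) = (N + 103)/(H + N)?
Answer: -133/3625864 ≈ -3.6681e-5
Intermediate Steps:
A(N, H) = (103 + N)/(H + N)
t = -82406 (t = -2 - 82404 = -82406)
A(163, -75)/t = ((103 + 163)/(-75 + 163))/(-82406) = (266/88)*(-1/82406) = ((1/88)*266)*(-1/82406) = (133/44)*(-1/82406) = -133/3625864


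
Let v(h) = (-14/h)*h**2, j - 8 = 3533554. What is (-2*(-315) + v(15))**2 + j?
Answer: 3709962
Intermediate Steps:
j = 3533562 (j = 8 + 3533554 = 3533562)
v(h) = -14*h
(-2*(-315) + v(15))**2 + j = (-2*(-315) - 14*15)**2 + 3533562 = (630 - 210)**2 + 3533562 = 420**2 + 3533562 = 176400 + 3533562 = 3709962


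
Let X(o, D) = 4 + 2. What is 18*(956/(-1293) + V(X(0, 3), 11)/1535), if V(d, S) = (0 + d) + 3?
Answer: -8734938/661585 ≈ -13.203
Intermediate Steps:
X(o, D) = 6
V(d, S) = 3 + d (V(d, S) = d + 3 = 3 + d)
18*(956/(-1293) + V(X(0, 3), 11)/1535) = 18*(956/(-1293) + (3 + 6)/1535) = 18*(956*(-1/1293) + 9*(1/1535)) = 18*(-956/1293 + 9/1535) = 18*(-1455823/1984755) = -8734938/661585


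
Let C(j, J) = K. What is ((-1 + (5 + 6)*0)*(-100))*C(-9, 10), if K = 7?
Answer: 700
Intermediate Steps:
C(j, J) = 7
((-1 + (5 + 6)*0)*(-100))*C(-9, 10) = ((-1 + (5 + 6)*0)*(-100))*7 = ((-1 + 11*0)*(-100))*7 = ((-1 + 0)*(-100))*7 = -1*(-100)*7 = 100*7 = 700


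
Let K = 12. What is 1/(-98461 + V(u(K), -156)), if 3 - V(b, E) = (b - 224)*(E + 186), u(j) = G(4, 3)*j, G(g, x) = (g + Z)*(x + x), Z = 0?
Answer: -1/100378 ≈ -9.9623e-6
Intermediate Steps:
G(g, x) = 2*g*x (G(g, x) = (g + 0)*(x + x) = g*(2*x) = 2*g*x)
u(j) = 24*j (u(j) = (2*4*3)*j = 24*j)
V(b, E) = 3 - (-224 + b)*(186 + E) (V(b, E) = 3 - (b - 224)*(E + 186) = 3 - (-224 + b)*(186 + E))
1/(-98461 + V(u(K), -156)) = 1/(-98461 + (41667 - 4464*12 + 224*(-156) - 1*(-156)*24*12)) = 1/(-98461 + (41667 - 186*288 - 34944 - 1*(-156)*288)) = 1/(-98461 + (41667 - 53568 - 34944 + 44928)) = 1/(-98461 - 1917) = 1/(-100378) = -1/100378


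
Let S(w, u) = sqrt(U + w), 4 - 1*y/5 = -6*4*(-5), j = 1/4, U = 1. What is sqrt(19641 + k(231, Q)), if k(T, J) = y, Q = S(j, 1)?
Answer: 7*sqrt(389) ≈ 138.06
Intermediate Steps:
j = 1/4 ≈ 0.25000
y = -580 (y = 20 - 5*(-6*4)*(-5) = 20 - (-120)*(-5) = 20 - 5*120 = 20 - 600 = -580)
S(w, u) = sqrt(1 + w)
Q = sqrt(5)/2 (Q = sqrt(1 + 1/4) = sqrt(5/4) = sqrt(5)/2 ≈ 1.1180)
k(T, J) = -580
sqrt(19641 + k(231, Q)) = sqrt(19641 - 580) = sqrt(19061) = 7*sqrt(389)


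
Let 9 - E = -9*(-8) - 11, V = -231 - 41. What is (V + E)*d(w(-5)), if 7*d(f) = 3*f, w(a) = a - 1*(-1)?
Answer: 3888/7 ≈ 555.43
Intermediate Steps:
w(a) = 1 + a (w(a) = a + 1 = 1 + a)
d(f) = 3*f/7 (d(f) = (3*f)/7 = 3*f/7)
V = -272
E = -52 (E = 9 - (-9*(-8) - 11) = 9 - (72 - 11) = 9 - 1*61 = 9 - 61 = -52)
(V + E)*d(w(-5)) = (-272 - 52)*(3*(1 - 5)/7) = -972*(-4)/7 = -324*(-12/7) = 3888/7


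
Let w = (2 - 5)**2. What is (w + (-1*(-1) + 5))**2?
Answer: 225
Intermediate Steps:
w = 9 (w = (-3)**2 = 9)
(w + (-1*(-1) + 5))**2 = (9 + (-1*(-1) + 5))**2 = (9 + (1 + 5))**2 = (9 + 6)**2 = 15**2 = 225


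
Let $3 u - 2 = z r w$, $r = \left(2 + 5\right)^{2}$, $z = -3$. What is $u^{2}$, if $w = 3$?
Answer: $\frac{192721}{9} \approx 21413.0$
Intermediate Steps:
$r = 49$ ($r = 7^{2} = 49$)
$u = - \frac{439}{3}$ ($u = \frac{2}{3} + \frac{\left(-3\right) 49 \cdot 3}{3} = \frac{2}{3} + \frac{\left(-147\right) 3}{3} = \frac{2}{3} + \frac{1}{3} \left(-441\right) = \frac{2}{3} - 147 = - \frac{439}{3} \approx -146.33$)
$u^{2} = \left(- \frac{439}{3}\right)^{2} = \frac{192721}{9}$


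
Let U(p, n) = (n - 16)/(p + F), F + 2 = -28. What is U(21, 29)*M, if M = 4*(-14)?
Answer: 728/9 ≈ 80.889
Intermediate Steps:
F = -30 (F = -2 - 28 = -30)
U(p, n) = (-16 + n)/(-30 + p) (U(p, n) = (n - 16)/(p - 30) = (-16 + n)/(-30 + p))
M = -56
U(21, 29)*M = ((-16 + 29)/(-30 + 21))*(-56) = (13/(-9))*(-56) = -⅑*13*(-56) = -13/9*(-56) = 728/9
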